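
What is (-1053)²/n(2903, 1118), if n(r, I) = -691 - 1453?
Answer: -1108809/2144 ≈ -517.17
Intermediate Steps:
n(r, I) = -2144
(-1053)²/n(2903, 1118) = (-1053)²/(-2144) = 1108809*(-1/2144) = -1108809/2144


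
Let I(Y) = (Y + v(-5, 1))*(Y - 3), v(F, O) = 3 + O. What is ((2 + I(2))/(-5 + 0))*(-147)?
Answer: -588/5 ≈ -117.60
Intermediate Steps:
I(Y) = (-3 + Y)*(4 + Y) (I(Y) = (Y + (3 + 1))*(Y - 3) = (Y + 4)*(-3 + Y) = (4 + Y)*(-3 + Y) = (-3 + Y)*(4 + Y))
((2 + I(2))/(-5 + 0))*(-147) = ((2 + (-12 + 2 + 2²))/(-5 + 0))*(-147) = ((2 + (-12 + 2 + 4))/(-5))*(-147) = ((2 - 6)*(-⅕))*(-147) = -4*(-⅕)*(-147) = (⅘)*(-147) = -588/5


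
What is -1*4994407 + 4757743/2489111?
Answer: -12431628644434/2489111 ≈ -4.9944e+6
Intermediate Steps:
-1*4994407 + 4757743/2489111 = -4994407 + 4757743*(1/2489111) = -4994407 + 4757743/2489111 = -12431628644434/2489111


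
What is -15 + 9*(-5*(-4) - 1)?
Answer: 156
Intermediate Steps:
-15 + 9*(-5*(-4) - 1) = -15 + 9*(20 - 1) = -15 + 9*19 = -15 + 171 = 156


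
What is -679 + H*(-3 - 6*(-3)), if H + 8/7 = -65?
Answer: -11698/7 ≈ -1671.1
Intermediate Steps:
H = -463/7 (H = -8/7 - 65 = -463/7 ≈ -66.143)
-679 + H*(-3 - 6*(-3)) = -679 - 463*(-3 - 6*(-3))/7 = -679 - 463*(-3 + 18)/7 = -679 - 463/7*15 = -679 - 6945/7 = -11698/7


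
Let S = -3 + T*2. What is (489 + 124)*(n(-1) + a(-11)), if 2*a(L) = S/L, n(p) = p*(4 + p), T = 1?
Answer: -39845/22 ≈ -1811.1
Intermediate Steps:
S = -1 (S = -3 + 1*2 = -3 + 2 = -1)
a(L) = -1/(2*L) (a(L) = (-1/L)/2 = -1/(2*L))
(489 + 124)*(n(-1) + a(-11)) = (489 + 124)*(-(4 - 1) - 1/2/(-11)) = 613*(-1*3 - 1/2*(-1/11)) = 613*(-3 + 1/22) = 613*(-65/22) = -39845/22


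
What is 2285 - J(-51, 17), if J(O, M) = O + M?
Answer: 2319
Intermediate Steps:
J(O, M) = M + O
2285 - J(-51, 17) = 2285 - (17 - 51) = 2285 - 1*(-34) = 2285 + 34 = 2319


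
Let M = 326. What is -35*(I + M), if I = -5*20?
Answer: -7910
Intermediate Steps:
I = -100
-35*(I + M) = -35*(-100 + 326) = -35*226 = -7910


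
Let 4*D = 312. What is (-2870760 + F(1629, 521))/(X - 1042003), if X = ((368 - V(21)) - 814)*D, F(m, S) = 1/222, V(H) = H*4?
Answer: 637308719/240502146 ≈ 2.6499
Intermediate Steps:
V(H) = 4*H
D = 78 (D = (1/4)*312 = 78)
F(m, S) = 1/222
X = -41340 (X = ((368 - 4*21) - 814)*78 = ((368 - 1*84) - 814)*78 = ((368 - 84) - 814)*78 = (284 - 814)*78 = -530*78 = -41340)
(-2870760 + F(1629, 521))/(X - 1042003) = (-2870760 + 1/222)/(-41340 - 1042003) = -637308719/222/(-1083343) = -637308719/222*(-1/1083343) = 637308719/240502146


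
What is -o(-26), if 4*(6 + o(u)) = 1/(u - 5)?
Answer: 745/124 ≈ 6.0081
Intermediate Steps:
o(u) = -6 + 1/(4*(-5 + u)) (o(u) = -6 + 1/(4*(u - 5)) = -6 + 1/(4*(-5 + u)))
-o(-26) = -(121 - 24*(-26))/(4*(-5 - 26)) = -(121 + 624)/(4*(-31)) = -(-1)*745/(4*31) = -1*(-745/124) = 745/124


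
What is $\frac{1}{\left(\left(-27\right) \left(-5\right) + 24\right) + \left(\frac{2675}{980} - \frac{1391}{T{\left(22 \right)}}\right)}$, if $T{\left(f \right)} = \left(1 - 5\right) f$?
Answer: $\frac{4312}{765537} \approx 0.0056326$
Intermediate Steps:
$T{\left(f \right)} = - 4 f$
$\frac{1}{\left(\left(-27\right) \left(-5\right) + 24\right) + \left(\frac{2675}{980} - \frac{1391}{T{\left(22 \right)}}\right)} = \frac{1}{\left(\left(-27\right) \left(-5\right) + 24\right) + \left(\frac{2675}{980} - \frac{1391}{\left(-4\right) 22}\right)} = \frac{1}{\left(135 + 24\right) + \left(2675 \cdot \frac{1}{980} - \frac{1391}{-88}\right)} = \frac{1}{159 + \left(\frac{535}{196} - - \frac{1391}{88}\right)} = \frac{1}{159 + \left(\frac{535}{196} + \frac{1391}{88}\right)} = \frac{1}{159 + \frac{79929}{4312}} = \frac{1}{\frac{765537}{4312}} = \frac{4312}{765537}$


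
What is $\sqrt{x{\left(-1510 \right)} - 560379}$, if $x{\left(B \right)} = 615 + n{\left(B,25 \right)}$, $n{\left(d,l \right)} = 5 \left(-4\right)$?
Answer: $2 i \sqrt{139946} \approx 748.19 i$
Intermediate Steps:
$n{\left(d,l \right)} = -20$
$x{\left(B \right)} = 595$ ($x{\left(B \right)} = 615 - 20 = 595$)
$\sqrt{x{\left(-1510 \right)} - 560379} = \sqrt{595 - 560379} = \sqrt{-559784} = 2 i \sqrt{139946}$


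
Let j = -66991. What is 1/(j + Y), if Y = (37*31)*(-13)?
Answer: -1/81902 ≈ -1.2210e-5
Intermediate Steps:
Y = -14911 (Y = 1147*(-13) = -14911)
1/(j + Y) = 1/(-66991 - 14911) = 1/(-81902) = -1/81902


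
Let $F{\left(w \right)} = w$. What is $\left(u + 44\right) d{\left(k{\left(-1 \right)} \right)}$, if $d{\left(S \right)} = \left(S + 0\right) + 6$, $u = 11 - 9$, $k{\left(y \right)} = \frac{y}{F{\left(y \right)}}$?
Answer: $322$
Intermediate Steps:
$k{\left(y \right)} = 1$ ($k{\left(y \right)} = \frac{y}{y} = 1$)
$u = 2$
$d{\left(S \right)} = 6 + S$ ($d{\left(S \right)} = S + 6 = 6 + S$)
$\left(u + 44\right) d{\left(k{\left(-1 \right)} \right)} = \left(2 + 44\right) \left(6 + 1\right) = 46 \cdot 7 = 322$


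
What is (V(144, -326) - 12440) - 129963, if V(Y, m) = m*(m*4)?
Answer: 282701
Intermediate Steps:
V(Y, m) = 4*m**2 (V(Y, m) = m*(4*m) = 4*m**2)
(V(144, -326) - 12440) - 129963 = (4*(-326)**2 - 12440) - 129963 = (4*106276 - 12440) - 129963 = (425104 - 12440) - 129963 = 412664 - 129963 = 282701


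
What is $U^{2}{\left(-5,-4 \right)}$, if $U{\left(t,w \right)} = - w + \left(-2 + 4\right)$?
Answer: $36$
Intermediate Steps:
$U{\left(t,w \right)} = 2 - w$ ($U{\left(t,w \right)} = - w + 2 = 2 - w$)
$U^{2}{\left(-5,-4 \right)} = \left(2 - -4\right)^{2} = \left(2 + 4\right)^{2} = 6^{2} = 36$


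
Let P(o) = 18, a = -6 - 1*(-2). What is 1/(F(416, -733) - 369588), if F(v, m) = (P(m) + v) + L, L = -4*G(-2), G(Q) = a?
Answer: -1/369138 ≈ -2.7090e-6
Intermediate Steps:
a = -4 (a = -6 + 2 = -4)
G(Q) = -4
L = 16 (L = -4*(-4) = 16)
F(v, m) = 34 + v (F(v, m) = (18 + v) + 16 = 34 + v)
1/(F(416, -733) - 369588) = 1/((34 + 416) - 369588) = 1/(450 - 369588) = 1/(-369138) = -1/369138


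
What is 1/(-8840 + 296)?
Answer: -1/8544 ≈ -0.00011704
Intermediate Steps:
1/(-8840 + 296) = 1/(-8544) = -1/8544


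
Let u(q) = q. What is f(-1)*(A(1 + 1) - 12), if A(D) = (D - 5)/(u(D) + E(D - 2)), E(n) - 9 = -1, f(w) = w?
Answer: 123/10 ≈ 12.300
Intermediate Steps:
E(n) = 8 (E(n) = 9 - 1 = 8)
A(D) = (-5 + D)/(8 + D) (A(D) = (D - 5)/(D + 8) = (-5 + D)/(8 + D))
f(-1)*(A(1 + 1) - 12) = -((-5 + (1 + 1))/(8 + (1 + 1)) - 12) = -((-5 + 2)/(8 + 2) - 12) = -(-3/10 - 12) = -1*(-123/10) = 123/10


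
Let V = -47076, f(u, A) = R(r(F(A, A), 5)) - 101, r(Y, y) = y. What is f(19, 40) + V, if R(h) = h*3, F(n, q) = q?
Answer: -47162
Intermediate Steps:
R(h) = 3*h
f(u, A) = -86 (f(u, A) = 3*5 - 101 = 15 - 101 = -86)
f(19, 40) + V = -86 - 47076 = -47162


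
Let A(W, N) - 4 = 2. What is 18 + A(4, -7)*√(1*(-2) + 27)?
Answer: 48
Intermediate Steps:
A(W, N) = 6 (A(W, N) = 4 + 2 = 6)
18 + A(4, -7)*√(1*(-2) + 27) = 18 + 6*√(1*(-2) + 27) = 18 + 6*√(-2 + 27) = 18 + 6*√25 = 18 + 6*5 = 18 + 30 = 48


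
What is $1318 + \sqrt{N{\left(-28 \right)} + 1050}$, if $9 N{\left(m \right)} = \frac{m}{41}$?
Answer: $1318 + \frac{\sqrt{15884302}}{123} \approx 1350.4$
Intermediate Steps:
$N{\left(m \right)} = \frac{m}{369}$ ($N{\left(m \right)} = \frac{m \frac{1}{41}}{9} = \frac{\frac{1}{41} m}{9} = \frac{m}{369}$)
$1318 + \sqrt{N{\left(-28 \right)} + 1050} = 1318 + \sqrt{\frac{1}{369} \left(-28\right) + 1050} = 1318 + \sqrt{- \frac{28}{369} + 1050} = 1318 + \sqrt{\frac{387422}{369}} = 1318 + \frac{\sqrt{15884302}}{123}$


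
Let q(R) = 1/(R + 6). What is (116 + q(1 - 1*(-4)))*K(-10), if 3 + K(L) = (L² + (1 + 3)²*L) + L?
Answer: -93221/11 ≈ -8474.6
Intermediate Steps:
q(R) = 1/(6 + R)
K(L) = -3 + L² + 17*L (K(L) = -3 + ((L² + (1 + 3)²*L) + L) = -3 + ((L² + 4²*L) + L) = -3 + ((L² + 16*L) + L) = -3 + (L² + 17*L) = -3 + L² + 17*L)
(116 + q(1 - 1*(-4)))*K(-10) = (116 + 1/(6 + (1 - 1*(-4))))*(-3 + (-10)² + 17*(-10)) = (116 + 1/(6 + (1 + 4)))*(-3 + 100 - 170) = (116 + 1/(6 + 5))*(-73) = (116 + 1/11)*(-73) = (1277/11)*(-73) = -93221/11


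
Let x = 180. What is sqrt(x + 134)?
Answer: sqrt(314) ≈ 17.720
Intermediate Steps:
sqrt(x + 134) = sqrt(180 + 134) = sqrt(314)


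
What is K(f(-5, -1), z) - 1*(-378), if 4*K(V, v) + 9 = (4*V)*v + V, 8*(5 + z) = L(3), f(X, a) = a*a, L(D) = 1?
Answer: 2969/8 ≈ 371.13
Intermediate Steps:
f(X, a) = a²
z = -39/8 (z = -5 + (⅛)*1 = -5 + ⅛ = -39/8 ≈ -4.8750)
K(V, v) = -9/4 + V/4 + V*v (K(V, v) = -9/4 + ((4*V)*v + V)/4 = -9/4 + (4*V*v + V)/4 = -9/4 + (V + 4*V*v)/4 = -9/4 + (V/4 + V*v) = -9/4 + V/4 + V*v)
K(f(-5, -1), z) - 1*(-378) = (-9/4 + (¼)*(-1)² + (-1)²*(-39/8)) - 1*(-378) = (-9/4 + (¼)*1 + 1*(-39/8)) + 378 = (-9/4 + ¼ - 39/8) + 378 = -55/8 + 378 = 2969/8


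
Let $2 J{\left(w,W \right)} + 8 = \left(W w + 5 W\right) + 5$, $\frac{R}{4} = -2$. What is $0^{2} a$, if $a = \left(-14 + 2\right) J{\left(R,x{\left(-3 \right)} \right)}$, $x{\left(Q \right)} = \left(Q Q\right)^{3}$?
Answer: $0$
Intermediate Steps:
$x{\left(Q \right)} = Q^{6}$ ($x{\left(Q \right)} = \left(Q^{2}\right)^{3} = Q^{6}$)
$R = -8$ ($R = 4 \left(-2\right) = -8$)
$J{\left(w,W \right)} = - \frac{3}{2} + \frac{5 W}{2} + \frac{W w}{2}$ ($J{\left(w,W \right)} = -4 + \frac{\left(W w + 5 W\right) + 5}{2} = -4 + \frac{\left(5 W + W w\right) + 5}{2} = -4 + \frac{5 + 5 W + W w}{2} = -4 + \left(\frac{5}{2} + \frac{5 W}{2} + \frac{W w}{2}\right) = - \frac{3}{2} + \frac{5 W}{2} + \frac{W w}{2}$)
$a = 13140$ ($a = \left(-14 + 2\right) \left(- \frac{3}{2} + \frac{5 \left(-3\right)^{6}}{2} + \frac{1}{2} \left(-3\right)^{6} \left(-8\right)\right) = - 12 \left(- \frac{3}{2} + \frac{5}{2} \cdot 729 + \frac{1}{2} \cdot 729 \left(-8\right)\right) = - 12 \left(- \frac{3}{2} + \frac{3645}{2} - 2916\right) = \left(-12\right) \left(-1095\right) = 13140$)
$0^{2} a = 0^{2} \cdot 13140 = 0 \cdot 13140 = 0$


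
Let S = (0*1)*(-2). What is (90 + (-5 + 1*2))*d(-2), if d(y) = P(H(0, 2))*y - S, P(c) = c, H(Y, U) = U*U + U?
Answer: -1044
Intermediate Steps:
H(Y, U) = U + U**2 (H(Y, U) = U**2 + U = U + U**2)
S = 0 (S = 0*(-2) = 0)
d(y) = 6*y (d(y) = (2*(1 + 2))*y - 1*0 = (2*3)*y + 0 = 6*y + 0 = 6*y)
(90 + (-5 + 1*2))*d(-2) = (90 + (-5 + 1*2))*(6*(-2)) = (90 + (-5 + 2))*(-12) = (90 - 3)*(-12) = 87*(-12) = -1044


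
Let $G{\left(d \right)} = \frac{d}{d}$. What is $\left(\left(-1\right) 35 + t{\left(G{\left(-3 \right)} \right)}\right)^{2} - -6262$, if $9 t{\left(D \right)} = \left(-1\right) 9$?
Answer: $7558$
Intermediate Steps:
$G{\left(d \right)} = 1$
$t{\left(D \right)} = -1$ ($t{\left(D \right)} = \frac{\left(-1\right) 9}{9} = \frac{1}{9} \left(-9\right) = -1$)
$\left(\left(-1\right) 35 + t{\left(G{\left(-3 \right)} \right)}\right)^{2} - -6262 = \left(\left(-1\right) 35 - 1\right)^{2} - -6262 = \left(-35 - 1\right)^{2} + 6262 = \left(-36\right)^{2} + 6262 = 1296 + 6262 = 7558$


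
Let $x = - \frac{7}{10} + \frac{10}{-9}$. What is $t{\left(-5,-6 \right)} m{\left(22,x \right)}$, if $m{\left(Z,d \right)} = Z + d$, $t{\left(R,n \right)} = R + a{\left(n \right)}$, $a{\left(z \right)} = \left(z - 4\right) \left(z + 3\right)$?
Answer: $\frac{9085}{18} \approx 504.72$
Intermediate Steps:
$a{\left(z \right)} = \left(-4 + z\right) \left(3 + z\right)$
$x = - \frac{163}{90}$ ($x = \left(-7\right) \frac{1}{10} + 10 \left(- \frac{1}{9}\right) = - \frac{7}{10} - \frac{10}{9} = - \frac{163}{90} \approx -1.8111$)
$t{\left(R,n \right)} = -12 + R + n^{2} - n$ ($t{\left(R,n \right)} = R - \left(12 + n - n^{2}\right) = -12 + R + n^{2} - n$)
$t{\left(-5,-6 \right)} m{\left(22,x \right)} = \left(-12 - 5 + \left(-6\right)^{2} - -6\right) \left(22 - \frac{163}{90}\right) = \left(-12 - 5 + 36 + 6\right) \frac{1817}{90} = 25 \cdot \frac{1817}{90} = \frac{9085}{18}$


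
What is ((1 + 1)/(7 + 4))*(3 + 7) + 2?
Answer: 42/11 ≈ 3.8182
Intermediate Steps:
((1 + 1)/(7 + 4))*(3 + 7) + 2 = (2/11)*10 + 2 = 20/11 + 2 = 42/11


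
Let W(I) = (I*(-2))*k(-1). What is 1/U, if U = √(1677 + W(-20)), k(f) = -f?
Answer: √1717/1717 ≈ 0.024133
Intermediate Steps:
W(I) = -2*I (W(I) = (I*(-2))*(-1*(-1)) = -2*I*1 = -2*I)
U = √1717 (U = √(1677 - 2*(-20)) = √(1677 + 40) = √1717 ≈ 41.437)
1/U = 1/(√1717) = √1717/1717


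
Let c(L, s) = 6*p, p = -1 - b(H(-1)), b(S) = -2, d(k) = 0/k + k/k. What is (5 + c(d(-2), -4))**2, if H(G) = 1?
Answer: 121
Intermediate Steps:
d(k) = 1 (d(k) = 0 + 1 = 1)
p = 1 (p = -1 - 1*(-2) = -1 + 2 = 1)
c(L, s) = 6 (c(L, s) = 6*1 = 6)
(5 + c(d(-2), -4))**2 = (5 + 6)**2 = 11**2 = 121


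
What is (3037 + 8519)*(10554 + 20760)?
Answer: 361864584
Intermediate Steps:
(3037 + 8519)*(10554 + 20760) = 11556*31314 = 361864584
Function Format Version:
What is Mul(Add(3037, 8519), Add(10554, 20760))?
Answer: 361864584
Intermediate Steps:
Mul(Add(3037, 8519), Add(10554, 20760)) = Mul(11556, 31314) = 361864584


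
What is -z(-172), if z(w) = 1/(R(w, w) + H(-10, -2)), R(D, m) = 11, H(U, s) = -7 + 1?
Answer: -⅕ ≈ -0.20000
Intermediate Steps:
H(U, s) = -6
z(w) = ⅕ (z(w) = 1/(11 - 6) = 1/5 = ⅕)
-z(-172) = -1*⅕ = -⅕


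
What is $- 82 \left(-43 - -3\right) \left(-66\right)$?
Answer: $-216480$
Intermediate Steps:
$- 82 \left(-43 - -3\right) \left(-66\right) = - 82 \left(-43 + 3\right) \left(-66\right) = \left(-82\right) \left(-40\right) \left(-66\right) = 3280 \left(-66\right) = -216480$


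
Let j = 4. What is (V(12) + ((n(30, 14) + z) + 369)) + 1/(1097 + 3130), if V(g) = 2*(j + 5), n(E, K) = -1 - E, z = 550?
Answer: 3829663/4227 ≈ 906.00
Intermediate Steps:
V(g) = 18 (V(g) = 2*(4 + 5) = 2*9 = 18)
(V(12) + ((n(30, 14) + z) + 369)) + 1/(1097 + 3130) = (18 + (((-1 - 1*30) + 550) + 369)) + 1/(1097 + 3130) = (18 + (((-1 - 30) + 550) + 369)) + 1/4227 = (18 + ((-31 + 550) + 369)) + 1/4227 = (18 + (519 + 369)) + 1/4227 = (18 + 888) + 1/4227 = 906 + 1/4227 = 3829663/4227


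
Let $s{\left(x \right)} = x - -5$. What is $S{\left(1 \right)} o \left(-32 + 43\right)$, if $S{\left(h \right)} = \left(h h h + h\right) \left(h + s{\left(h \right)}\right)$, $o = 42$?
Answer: $6468$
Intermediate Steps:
$s{\left(x \right)} = 5 + x$ ($s{\left(x \right)} = x + 5 = 5 + x$)
$S{\left(h \right)} = \left(5 + 2 h\right) \left(h + h^{3}\right)$ ($S{\left(h \right)} = \left(h h h + h\right) \left(h + \left(5 + h\right)\right) = \left(h^{2} h + h\right) \left(5 + 2 h\right) = \left(h^{3} + h\right) \left(5 + 2 h\right) = \left(h + h^{3}\right) \left(5 + 2 h\right) = \left(5 + 2 h\right) \left(h + h^{3}\right)$)
$S{\left(1 \right)} o \left(-32 + 43\right) = 1 \left(5 + 1^{3} + 2 \cdot 1 + 1^{2} \left(5 + 1\right)\right) 42 \left(-32 + 43\right) = 1 \left(5 + 1 + 2 + 1 \cdot 6\right) 42 \cdot 11 = 1 \left(5 + 1 + 2 + 6\right) 42 \cdot 11 = 1 \cdot 14 \cdot 42 \cdot 11 = 14 \cdot 42 \cdot 11 = 588 \cdot 11 = 6468$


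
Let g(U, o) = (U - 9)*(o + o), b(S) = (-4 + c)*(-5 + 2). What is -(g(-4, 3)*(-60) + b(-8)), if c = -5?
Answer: -4707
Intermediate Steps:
b(S) = 27 (b(S) = (-4 - 5)*(-5 + 2) = -9*(-3) = 27)
g(U, o) = 2*o*(-9 + U) (g(U, o) = (-9 + U)*(2*o) = 2*o*(-9 + U))
-(g(-4, 3)*(-60) + b(-8)) = -((2*3*(-9 - 4))*(-60) + 27) = -((2*3*(-13))*(-60) + 27) = -(-78*(-60) + 27) = -(4680 + 27) = -1*4707 = -4707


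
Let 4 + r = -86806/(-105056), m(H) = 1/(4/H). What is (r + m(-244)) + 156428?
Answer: 8213479067/52528 ≈ 1.5636e+5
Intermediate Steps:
m(H) = H/4
r = -166709/52528 (r = -4 - 86806/(-105056) = -4 - 86806*(-1/105056) = -4 + 43403/52528 = -166709/52528 ≈ -3.1737)
(r + m(-244)) + 156428 = (-166709/52528 + (1/4)*(-244)) + 156428 = (-166709/52528 - 61) + 156428 = -3370917/52528 + 156428 = 8213479067/52528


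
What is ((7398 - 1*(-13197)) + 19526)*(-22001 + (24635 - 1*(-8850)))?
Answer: 460749564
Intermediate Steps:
((7398 - 1*(-13197)) + 19526)*(-22001 + (24635 - 1*(-8850))) = ((7398 + 13197) + 19526)*(-22001 + (24635 + 8850)) = (20595 + 19526)*(-22001 + 33485) = 40121*11484 = 460749564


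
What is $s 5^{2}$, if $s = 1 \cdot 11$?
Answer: $275$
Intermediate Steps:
$s = 11$
$s 5^{2} = 11 \cdot 5^{2} = 11 \cdot 25 = 275$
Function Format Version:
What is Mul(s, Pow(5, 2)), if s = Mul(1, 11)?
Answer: 275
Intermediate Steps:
s = 11
Mul(s, Pow(5, 2)) = Mul(11, Pow(5, 2)) = Mul(11, 25) = 275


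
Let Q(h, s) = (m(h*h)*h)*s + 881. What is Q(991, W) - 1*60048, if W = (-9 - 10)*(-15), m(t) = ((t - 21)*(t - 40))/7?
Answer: 272386862102545931/7 ≈ 3.8912e+16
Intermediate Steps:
m(t) = (-40 + t)*(-21 + t)/7 (m(t) = ((-21 + t)*(-40 + t))*(⅐) = ((-40 + t)*(-21 + t))*(⅐) = (-40 + t)*(-21 + t)/7)
W = 285 (W = -19*(-15) = 285)
Q(h, s) = 881 + h*s*(120 - 61*h²/7 + h⁴/7) (Q(h, s) = ((120 - 61*h*h/7 + (h*h)²/7)*h)*s + 881 = ((120 - 61*h²/7 + (h²)²/7)*h)*s + 881 = ((120 - 61*h²/7 + h⁴/7)*h)*s + 881 = (h*(120 - 61*h²/7 + h⁴/7))*s + 881 = h*s*(120 - 61*h²/7 + h⁴/7) + 881 = 881 + h*s*(120 - 61*h²/7 + h⁴/7))
Q(991, W) - 1*60048 = (881 + (⅐)*991*285*(840 + 991⁴ - 61*991²)) - 1*60048 = (881 + (⅐)*991*285*(840 + 964483090561 - 61*982081)) - 60048 = (881 + (⅐)*991*285*(840 + 964483090561 - 59906941)) - 60048 = (881 + (⅐)*991*285*964423184460) - 60048 = (881 + 272386862102960100/7) - 60048 = 272386862102966267/7 - 60048 = 272386862102545931/7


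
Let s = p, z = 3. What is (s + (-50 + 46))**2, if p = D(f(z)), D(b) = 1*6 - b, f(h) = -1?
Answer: 9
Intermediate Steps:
D(b) = 6 - b
p = 7 (p = 6 - 1*(-1) = 6 + 1 = 7)
s = 7
(s + (-50 + 46))**2 = (7 + (-50 + 46))**2 = (7 - 4)**2 = 3**2 = 9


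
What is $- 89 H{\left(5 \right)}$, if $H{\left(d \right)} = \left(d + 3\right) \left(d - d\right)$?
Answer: $0$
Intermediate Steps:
$H{\left(d \right)} = 0$ ($H{\left(d \right)} = \left(3 + d\right) 0 = 0$)
$- 89 H{\left(5 \right)} = \left(-89\right) 0 = 0$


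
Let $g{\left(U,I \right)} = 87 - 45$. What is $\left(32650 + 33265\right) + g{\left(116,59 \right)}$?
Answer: $65957$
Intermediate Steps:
$g{\left(U,I \right)} = 42$
$\left(32650 + 33265\right) + g{\left(116,59 \right)} = \left(32650 + 33265\right) + 42 = 65915 + 42 = 65957$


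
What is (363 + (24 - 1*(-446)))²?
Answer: 693889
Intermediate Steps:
(363 + (24 - 1*(-446)))² = (363 + (24 + 446))² = (363 + 470)² = 833² = 693889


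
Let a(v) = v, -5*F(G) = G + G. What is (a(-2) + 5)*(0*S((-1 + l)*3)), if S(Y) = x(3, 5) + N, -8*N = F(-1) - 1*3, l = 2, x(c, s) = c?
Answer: 0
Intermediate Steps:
F(G) = -2*G/5 (F(G) = -(G + G)/5 = -2*G/5)
N = 13/40 (N = -(-⅖*(-1) - 1*3)/8 = -(⅖ - 3)/8 = -⅛*(-13/5) = 13/40 ≈ 0.32500)
S(Y) = 133/40 (S(Y) = 3 + 13/40 = 133/40)
(a(-2) + 5)*(0*S((-1 + l)*3)) = (-2 + 5)*(0*(133/40)) = 3*0 = 0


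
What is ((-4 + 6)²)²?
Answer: 16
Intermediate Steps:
((-4 + 6)²)² = (2²)² = 4² = 16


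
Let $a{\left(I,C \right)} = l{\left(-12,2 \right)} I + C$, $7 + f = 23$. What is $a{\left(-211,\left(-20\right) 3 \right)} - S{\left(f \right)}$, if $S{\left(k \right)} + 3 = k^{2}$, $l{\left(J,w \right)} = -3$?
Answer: $320$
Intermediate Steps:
$f = 16$ ($f = -7 + 23 = 16$)
$a{\left(I,C \right)} = C - 3 I$ ($a{\left(I,C \right)} = - 3 I + C = C - 3 I$)
$S{\left(k \right)} = -3 + k^{2}$
$a{\left(-211,\left(-20\right) 3 \right)} - S{\left(f \right)} = \left(\left(-20\right) 3 - -633\right) - \left(-3 + 16^{2}\right) = \left(-60 + 633\right) - \left(-3 + 256\right) = 573 - 253 = 320$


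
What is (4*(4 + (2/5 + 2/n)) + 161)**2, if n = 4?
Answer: 815409/25 ≈ 32616.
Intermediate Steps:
(4*(4 + (2/5 + 2/n)) + 161)**2 = (4*(4 + (2/5 + 2/4)) + 161)**2 = (4*(4 + (2*(1/5) + 2*(1/4))) + 161)**2 = (4*(4 + (2/5 + 1/2)) + 161)**2 = (4*(4 + 9/10) + 161)**2 = (4*(49/10) + 161)**2 = (98/5 + 161)**2 = (903/5)**2 = 815409/25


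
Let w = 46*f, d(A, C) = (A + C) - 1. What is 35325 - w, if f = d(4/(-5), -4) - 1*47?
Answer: 188769/5 ≈ 37754.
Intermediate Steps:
d(A, C) = -1 + A + C
f = -264/5 (f = (-1 + 4/(-5) - 4) - 1*47 = (-1 + 4*(-⅕) - 4) - 47 = (-1 - ⅘ - 4) - 47 = -29/5 - 47 = -264/5 ≈ -52.800)
w = -12144/5 (w = 46*(-264/5) = -12144/5 ≈ -2428.8)
35325 - w = 35325 - 1*(-12144/5) = 35325 + 12144/5 = 188769/5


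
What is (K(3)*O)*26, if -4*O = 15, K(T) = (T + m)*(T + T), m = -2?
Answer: -585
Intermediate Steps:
K(T) = 2*T*(-2 + T) (K(T) = (T - 2)*(T + T) = (-2 + T)*(2*T) = 2*T*(-2 + T))
O = -15/4 (O = -¼*15 = -15/4 ≈ -3.7500)
(K(3)*O)*26 = ((2*3*(-2 + 3))*(-15/4))*26 = ((2*3*1)*(-15/4))*26 = (6*(-15/4))*26 = -45/2*26 = -585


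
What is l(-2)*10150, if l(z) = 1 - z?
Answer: 30450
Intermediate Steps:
l(-2)*10150 = (1 - 1*(-2))*10150 = (1 + 2)*10150 = 3*10150 = 30450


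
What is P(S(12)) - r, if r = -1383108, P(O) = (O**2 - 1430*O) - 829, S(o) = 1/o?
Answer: 199031017/144 ≈ 1.3822e+6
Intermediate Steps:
P(O) = -829 + O**2 - 1430*O
P(S(12)) - r = (-829 + (1/12)**2 - 1430/12) - 1*(-1383108) = (-829 + (1/12)**2 - 1430*1/12) + 1383108 = (-829 + 1/144 - 715/6) + 1383108 = -136535/144 + 1383108 = 199031017/144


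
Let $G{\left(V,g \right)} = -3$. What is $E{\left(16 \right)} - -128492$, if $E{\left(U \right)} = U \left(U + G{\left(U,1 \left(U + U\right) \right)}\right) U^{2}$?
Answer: $181740$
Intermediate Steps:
$E{\left(U \right)} = U^{3} \left(-3 + U\right)$ ($E{\left(U \right)} = U \left(U - 3\right) U^{2} = U \left(-3 + U\right) U^{2} = U^{3} \left(-3 + U\right)$)
$E{\left(16 \right)} - -128492 = 16^{3} \left(-3 + 16\right) - -128492 = 4096 \cdot 13 + 128492 = 53248 + 128492 = 181740$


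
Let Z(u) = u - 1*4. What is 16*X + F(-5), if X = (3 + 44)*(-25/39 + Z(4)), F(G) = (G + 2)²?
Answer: -18449/39 ≈ -473.05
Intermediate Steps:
Z(u) = -4 + u (Z(u) = u - 4 = -4 + u)
F(G) = (2 + G)²
X = -1175/39 (X = (3 + 44)*(-25/39 + (-4 + 4)) = 47*(-25*1/39 + 0) = 47*(-25/39 + 0) = 47*(-25/39) = -1175/39 ≈ -30.128)
16*X + F(-5) = 16*(-1175/39) + (2 - 5)² = -18800/39 + (-3)² = -18800/39 + 9 = -18449/39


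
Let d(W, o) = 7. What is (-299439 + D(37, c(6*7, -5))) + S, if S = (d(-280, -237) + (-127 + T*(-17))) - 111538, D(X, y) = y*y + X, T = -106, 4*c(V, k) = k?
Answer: -6548103/16 ≈ -4.0926e+5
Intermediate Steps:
c(V, k) = k/4
D(X, y) = X + y² (D(X, y) = y² + X = X + y²)
S = -109856 (S = (7 + (-127 - 106*(-17))) - 111538 = (7 + (-127 + 1802)) - 111538 = (7 + 1675) - 111538 = 1682 - 111538 = -109856)
(-299439 + D(37, c(6*7, -5))) + S = (-299439 + (37 + ((¼)*(-5))²)) - 109856 = (-299439 + (37 + (-5/4)²)) - 109856 = (-299439 + (37 + 25/16)) - 109856 = (-299439 + 617/16) - 109856 = -4790407/16 - 109856 = -6548103/16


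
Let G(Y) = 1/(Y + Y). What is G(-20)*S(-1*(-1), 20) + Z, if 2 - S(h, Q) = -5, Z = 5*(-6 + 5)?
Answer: -207/40 ≈ -5.1750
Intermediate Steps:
Z = -5 (Z = 5*(-1) = -5)
S(h, Q) = 7 (S(h, Q) = 2 - 1*(-5) = 2 + 5 = 7)
G(Y) = 1/(2*Y)
G(-20)*S(-1*(-1), 20) + Z = ((½)/(-20))*7 - 5 = ((½)*(-1/20))*7 - 5 = -1/40*7 - 5 = -7/40 - 5 = -207/40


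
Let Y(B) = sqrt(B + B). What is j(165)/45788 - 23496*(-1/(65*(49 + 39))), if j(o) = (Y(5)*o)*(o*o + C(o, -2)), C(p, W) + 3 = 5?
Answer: 267/65 + 4492455*sqrt(10)/45788 ≈ 314.37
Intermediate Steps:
C(p, W) = 2 (C(p, W) = -3 + 5 = 2)
Y(B) = sqrt(2)*sqrt(B) (Y(B) = sqrt(2*B) = sqrt(2)*sqrt(B))
j(o) = o*sqrt(10)*(2 + o**2) (j(o) = ((sqrt(2)*sqrt(5))*o)*(o*o + 2) = (sqrt(10)*o)*(o**2 + 2) = (o*sqrt(10))*(2 + o**2) = o*sqrt(10)*(2 + o**2))
j(165)/45788 - 23496*(-1/(65*(49 + 39))) = (165*sqrt(10)*(2 + 165**2))/45788 - 23496*(-1/(65*(49 + 39))) = (165*sqrt(10)*(2 + 27225))*(1/45788) - 23496/((-65*88)) = (165*sqrt(10)*27227)*(1/45788) - 23496/(-5720) = (4492455*sqrt(10))*(1/45788) - 23496*(-1/5720) = 4492455*sqrt(10)/45788 + 267/65 = 267/65 + 4492455*sqrt(10)/45788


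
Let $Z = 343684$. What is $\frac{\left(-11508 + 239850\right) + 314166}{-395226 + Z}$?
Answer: $- \frac{271254}{25771} \approx -10.526$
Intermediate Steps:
$\frac{\left(-11508 + 239850\right) + 314166}{-395226 + Z} = \frac{\left(-11508 + 239850\right) + 314166}{-395226 + 343684} = \frac{228342 + 314166}{-51542} = 542508 \left(- \frac{1}{51542}\right) = - \frac{271254}{25771}$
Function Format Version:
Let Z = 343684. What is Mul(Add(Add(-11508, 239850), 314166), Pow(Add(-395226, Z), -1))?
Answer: Rational(-271254, 25771) ≈ -10.526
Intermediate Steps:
Mul(Add(Add(-11508, 239850), 314166), Pow(Add(-395226, Z), -1)) = Mul(Add(Add(-11508, 239850), 314166), Pow(Add(-395226, 343684), -1)) = Mul(Add(228342, 314166), Pow(-51542, -1)) = Mul(542508, Rational(-1, 51542)) = Rational(-271254, 25771)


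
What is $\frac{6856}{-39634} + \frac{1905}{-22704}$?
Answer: $- \frac{38526899}{149975056} \approx -0.25689$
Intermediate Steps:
$\frac{6856}{-39634} + \frac{1905}{-22704} = 6856 \left(- \frac{1}{39634}\right) + 1905 \left(- \frac{1}{22704}\right) = - \frac{3428}{19817} - \frac{635}{7568} = - \frac{38526899}{149975056}$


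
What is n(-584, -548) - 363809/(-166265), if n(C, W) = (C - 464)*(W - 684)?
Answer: 214671090849/166265 ≈ 1.2911e+6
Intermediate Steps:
n(C, W) = (-684 + W)*(-464 + C) (n(C, W) = (-464 + C)*(-684 + W) = (-684 + W)*(-464 + C))
n(-584, -548) - 363809/(-166265) = (317376 - 684*(-584) - 464*(-548) - 584*(-548)) - 363809/(-166265) = (317376 + 399456 + 254272 + 320032) - 363809*(-1/166265) = 1291136 + 363809/166265 = 214671090849/166265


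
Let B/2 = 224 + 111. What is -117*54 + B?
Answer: -5648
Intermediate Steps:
B = 670 (B = 2*(224 + 111) = 2*335 = 670)
-117*54 + B = -117*54 + 670 = -6318 + 670 = -5648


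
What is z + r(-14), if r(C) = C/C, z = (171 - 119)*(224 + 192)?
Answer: 21633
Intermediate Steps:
z = 21632 (z = 52*416 = 21632)
r(C) = 1
z + r(-14) = 21632 + 1 = 21633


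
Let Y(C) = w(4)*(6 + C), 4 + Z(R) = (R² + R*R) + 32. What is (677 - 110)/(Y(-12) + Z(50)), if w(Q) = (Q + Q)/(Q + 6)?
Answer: 135/1196 ≈ 0.11288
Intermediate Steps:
w(Q) = 2*Q/(6 + Q) (w(Q) = (2*Q)/(6 + Q) = 2*Q/(6 + Q))
Z(R) = 28 + 2*R² (Z(R) = -4 + ((R² + R*R) + 32) = -4 + ((R² + R²) + 32) = -4 + (2*R² + 32) = -4 + (32 + 2*R²) = 28 + 2*R²)
Y(C) = 24/5 + 4*C/5 (Y(C) = (2*4/(6 + 4))*(6 + C) = (2*4/10)*(6 + C) = (2*4*(⅒))*(6 + C) = 4*(6 + C)/5 = 24/5 + 4*C/5)
(677 - 110)/(Y(-12) + Z(50)) = (677 - 110)/((24/5 + (⅘)*(-12)) + (28 + 2*50²)) = 567/((24/5 - 48/5) + (28 + 2*2500)) = 567/(-24/5 + (28 + 5000)) = 567/(-24/5 + 5028) = 567/(25116/5) = 567*(5/25116) = 135/1196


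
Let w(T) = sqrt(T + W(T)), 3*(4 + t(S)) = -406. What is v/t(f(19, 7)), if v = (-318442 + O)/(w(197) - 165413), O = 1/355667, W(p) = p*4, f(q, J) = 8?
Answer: -1703142034500979/123266531114258688 - 10296300983*sqrt(985)/123266531114258688 ≈ -0.013819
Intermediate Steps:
W(p) = 4*p
t(S) = -418/3 (t(S) = -4 + (1/3)*(-406) = -4 - 406/3 = -418/3)
O = 1/355667 ≈ 2.8116e-6
w(T) = sqrt(5)*sqrt(T) (w(T) = sqrt(T + 4*T) = sqrt(5*T) = sqrt(5)*sqrt(T))
v = -113259310813/(355667*(-165413 + sqrt(985))) (v = (-318442 + 1/355667)/(sqrt(5)*sqrt(197) - 165413) = -113259310813/(355667*(sqrt(985) - 165413)) = -113259310813/(355667*(-165413 + sqrt(985))) ≈ 1.9255)
v/t(f(19, 7)) = (18734562379510769/9731568245862528 + 113259310813*sqrt(985)/9731568245862528)/(-418/3) = (18734562379510769/9731568245862528 + 113259310813*sqrt(985)/9731568245862528)*(-3/418) = -1703142034500979/123266531114258688 - 10296300983*sqrt(985)/123266531114258688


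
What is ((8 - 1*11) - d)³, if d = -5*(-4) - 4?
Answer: -6859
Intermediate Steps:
d = 16 (d = 20 - 4 = 16)
((8 - 1*11) - d)³ = ((8 - 1*11) - 1*16)³ = ((8 - 11) - 16)³ = (-3 - 16)³ = (-19)³ = -6859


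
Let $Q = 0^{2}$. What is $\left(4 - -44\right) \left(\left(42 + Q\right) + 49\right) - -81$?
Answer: $4449$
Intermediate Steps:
$Q = 0$
$\left(4 - -44\right) \left(\left(42 + Q\right) + 49\right) - -81 = \left(4 - -44\right) \left(\left(42 + 0\right) + 49\right) - -81 = \left(4 + 44\right) \left(42 + 49\right) + 81 = 48 \cdot 91 + 81 = 4368 + 81 = 4449$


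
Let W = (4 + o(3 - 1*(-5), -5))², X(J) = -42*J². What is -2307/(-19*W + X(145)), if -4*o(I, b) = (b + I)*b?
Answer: 36912/14147059 ≈ 0.0026092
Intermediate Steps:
o(I, b) = -b*(I + b)/4 (o(I, b) = -(b + I)*b/4 = -(I + b)*b/4 = -b*(I + b)/4)
W = 961/16 (W = (4 - ¼*(-5)*((3 - 1*(-5)) - 5))² = (4 - ¼*(-5)*((3 + 5) - 5))² = (4 - ¼*(-5)*(8 - 5))² = (4 - ¼*(-5)*3)² = (4 + 15/4)² = (31/4)² = 961/16 ≈ 60.063)
-2307/(-19*W + X(145)) = -2307/(-19*961/16 - 42*145²) = -2307/(-18259/16 - 42*21025) = -2307/(-18259/16 - 883050) = -2307/(-14147059/16) = -2307*(-16/14147059) = 36912/14147059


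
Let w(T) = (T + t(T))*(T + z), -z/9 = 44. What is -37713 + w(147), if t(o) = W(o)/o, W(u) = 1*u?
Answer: -74565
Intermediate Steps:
z = -396 (z = -9*44 = -396)
W(u) = u
t(o) = 1 (t(o) = o/o = 1)
w(T) = (1 + T)*(-396 + T) (w(T) = (T + 1)*(T - 396) = (1 + T)*(-396 + T))
-37713 + w(147) = -37713 + (-396 + 147**2 - 395*147) = -37713 + (-396 + 21609 - 58065) = -37713 - 36852 = -74565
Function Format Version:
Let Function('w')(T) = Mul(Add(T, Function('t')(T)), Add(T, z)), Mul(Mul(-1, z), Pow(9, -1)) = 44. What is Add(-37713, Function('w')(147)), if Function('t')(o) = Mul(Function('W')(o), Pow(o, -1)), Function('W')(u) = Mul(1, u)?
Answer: -74565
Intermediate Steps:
z = -396 (z = Mul(-9, 44) = -396)
Function('W')(u) = u
Function('t')(o) = 1 (Function('t')(o) = Mul(o, Pow(o, -1)) = 1)
Function('w')(T) = Mul(Add(1, T), Add(-396, T)) (Function('w')(T) = Mul(Add(T, 1), Add(T, -396)) = Mul(Add(1, T), Add(-396, T)))
Add(-37713, Function('w')(147)) = Add(-37713, Add(-396, Pow(147, 2), Mul(-395, 147))) = Add(-37713, Add(-396, 21609, -58065)) = Add(-37713, -36852) = -74565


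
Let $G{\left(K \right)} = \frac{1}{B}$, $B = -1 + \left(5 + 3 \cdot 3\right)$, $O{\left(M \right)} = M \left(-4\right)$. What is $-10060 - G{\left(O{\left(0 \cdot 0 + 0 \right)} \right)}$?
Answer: $- \frac{130781}{13} \approx -10060.0$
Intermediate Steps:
$O{\left(M \right)} = - 4 M$
$B = 13$ ($B = -1 + \left(5 + 9\right) = -1 + 14 = 13$)
$G{\left(K \right)} = \frac{1}{13}$
$-10060 - G{\left(O{\left(0 \cdot 0 + 0 \right)} \right)} = -10060 - \frac{1}{13} = - \frac{130781}{13}$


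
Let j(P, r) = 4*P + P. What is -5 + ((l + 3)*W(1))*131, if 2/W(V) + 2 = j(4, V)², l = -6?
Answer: -1388/199 ≈ -6.9749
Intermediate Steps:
j(P, r) = 5*P
W(V) = 1/199 (W(V) = 2/(-2 + (5*4)²) = 2/(-2 + 20²) = 2/(-2 + 400) = 2/398 = 2*(1/398) = 1/199)
-5 + ((l + 3)*W(1))*131 = -5 + ((-6 + 3)*(1/199))*131 = -5 - 3*1/199*131 = -5 - 3/199*131 = -5 - 393/199 = -1388/199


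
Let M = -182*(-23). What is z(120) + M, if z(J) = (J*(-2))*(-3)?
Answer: 4906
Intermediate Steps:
z(J) = 6*J (z(J) = -2*J*(-3) = 6*J)
M = 4186
z(120) + M = 6*120 + 4186 = 720 + 4186 = 4906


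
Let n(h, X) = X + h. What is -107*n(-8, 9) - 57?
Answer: -164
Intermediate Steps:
-107*n(-8, 9) - 57 = -107*(9 - 8) - 57 = -107*1 - 57 = -107 - 57 = -164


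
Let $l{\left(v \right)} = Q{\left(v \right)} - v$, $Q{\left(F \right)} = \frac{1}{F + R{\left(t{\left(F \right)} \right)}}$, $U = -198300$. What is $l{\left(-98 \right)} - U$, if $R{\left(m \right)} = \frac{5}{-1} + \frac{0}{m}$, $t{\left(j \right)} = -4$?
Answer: $\frac{20434993}{103} \approx 1.984 \cdot 10^{5}$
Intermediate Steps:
$R{\left(m \right)} = -5$ ($R{\left(m \right)} = 5 \left(-1\right) + 0 = -5 + 0 = -5$)
$Q{\left(F \right)} = \frac{1}{-5 + F}$ ($Q{\left(F \right)} = \frac{1}{F - 5} = \frac{1}{-5 + F}$)
$l{\left(v \right)} = \frac{1}{-5 + v} - v$
$l{\left(-98 \right)} - U = \frac{1 - - 98 \left(-5 - 98\right)}{-5 - 98} - -198300 = \frac{1 - \left(-98\right) \left(-103\right)}{-103} + 198300 = - \frac{1 - 10094}{103} + 198300 = \left(- \frac{1}{103}\right) \left(-10093\right) + 198300 = \frac{10093}{103} + 198300 = \frac{20434993}{103}$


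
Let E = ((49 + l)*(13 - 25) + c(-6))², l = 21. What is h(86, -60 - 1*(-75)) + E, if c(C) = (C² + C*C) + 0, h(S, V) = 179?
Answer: 590003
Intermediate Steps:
c(C) = 2*C² (c(C) = (C² + C²) + 0 = 2*C² + 0 = 2*C²)
E = 589824 (E = ((49 + 21)*(13 - 25) + 2*(-6)²)² = (70*(-12) + 2*36)² = (-840 + 72)² = (-768)² = 589824)
h(86, -60 - 1*(-75)) + E = 179 + 589824 = 590003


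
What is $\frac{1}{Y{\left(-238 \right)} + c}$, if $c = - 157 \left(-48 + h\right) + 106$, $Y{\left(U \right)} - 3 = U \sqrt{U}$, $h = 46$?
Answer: $\frac{423}{13660201} + \frac{238 i \sqrt{238}}{13660201} \approx 3.0966 \cdot 10^{-5} + 0.00026879 i$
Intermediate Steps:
$Y{\left(U \right)} = 3 + U^{\frac{3}{2}}$ ($Y{\left(U \right)} = 3 + U \sqrt{U} = 3 + U^{\frac{3}{2}}$)
$c = 420$ ($c = - 157 \left(-48 + 46\right) + 106 = \left(-157\right) \left(-2\right) + 106 = 314 + 106 = 420$)
$\frac{1}{Y{\left(-238 \right)} + c} = \frac{1}{\left(3 + \left(-238\right)^{\frac{3}{2}}\right) + 420} = \frac{1}{\left(3 - 238 i \sqrt{238}\right) + 420} = \frac{1}{423 - 238 i \sqrt{238}}$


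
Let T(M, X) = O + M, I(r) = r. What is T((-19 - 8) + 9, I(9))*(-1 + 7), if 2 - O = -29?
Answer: 78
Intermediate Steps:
O = 31 (O = 2 - 1*(-29) = 2 + 29 = 31)
T(M, X) = 31 + M
T((-19 - 8) + 9, I(9))*(-1 + 7) = (31 + ((-19 - 8) + 9))*(-1 + 7) = (31 + (-27 + 9))*6 = (31 - 18)*6 = 13*6 = 78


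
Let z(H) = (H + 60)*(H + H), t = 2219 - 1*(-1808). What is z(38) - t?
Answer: 3421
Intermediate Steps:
t = 4027 (t = 2219 + 1808 = 4027)
z(H) = 2*H*(60 + H) (z(H) = (60 + H)*(2*H) = 2*H*(60 + H))
z(38) - t = 2*38*(60 + 38) - 1*4027 = 2*38*98 - 4027 = 7448 - 4027 = 3421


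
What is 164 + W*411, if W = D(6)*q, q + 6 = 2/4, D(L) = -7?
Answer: 31975/2 ≈ 15988.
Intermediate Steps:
q = -11/2 (q = -6 + 2/4 = -6 + 2*(¼) = -6 + ½ = -11/2 ≈ -5.5000)
W = 77/2 (W = -7*(-11/2) = 77/2 ≈ 38.500)
164 + W*411 = 164 + (77/2)*411 = 164 + 31647/2 = 31975/2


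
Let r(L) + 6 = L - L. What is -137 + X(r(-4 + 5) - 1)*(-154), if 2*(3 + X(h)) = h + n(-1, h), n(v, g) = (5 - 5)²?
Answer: 864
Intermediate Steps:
r(L) = -6 (r(L) = -6 + (L - L) = -6 + 0 = -6)
n(v, g) = 0 (n(v, g) = 0² = 0)
X(h) = -3 + h/2 (X(h) = -3 + (h + 0)/2 = -3 + h/2)
-137 + X(r(-4 + 5) - 1)*(-154) = -137 + (-3 + (-6 - 1)/2)*(-154) = -137 + (-3 + (½)*(-7))*(-154) = -137 + (-3 - 7/2)*(-154) = -137 - 13/2*(-154) = -137 + 1001 = 864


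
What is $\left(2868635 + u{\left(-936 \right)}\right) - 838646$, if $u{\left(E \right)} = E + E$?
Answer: $2028117$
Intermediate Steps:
$u{\left(E \right)} = 2 E$
$\left(2868635 + u{\left(-936 \right)}\right) - 838646 = \left(2868635 + 2 \left(-936\right)\right) - 838646 = \left(2868635 - 1872\right) - 838646 = 2866763 - 838646 = 2028117$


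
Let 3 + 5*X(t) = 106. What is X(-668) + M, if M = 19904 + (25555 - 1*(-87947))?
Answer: 667133/5 ≈ 1.3343e+5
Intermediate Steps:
X(t) = 103/5 (X(t) = -⅗ + (⅕)*106 = -⅗ + 106/5 = 103/5)
M = 133406 (M = 19904 + (25555 + 87947) = 19904 + 113502 = 133406)
X(-668) + M = 103/5 + 133406 = 667133/5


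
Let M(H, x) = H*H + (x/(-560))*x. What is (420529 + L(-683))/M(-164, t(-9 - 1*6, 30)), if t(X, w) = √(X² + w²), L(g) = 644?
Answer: 2482704/158533 ≈ 15.660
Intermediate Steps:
M(H, x) = H² - x²/560 (M(H, x) = H² + (x*(-1/560))*x = H² + (-x/560)*x = H² - x²/560)
(420529 + L(-683))/M(-164, t(-9 - 1*6, 30)) = (420529 + 644)/((-164)² - (45/28 + (-9 - 1*6)²/560)) = 421173/(26896 - (45/28 + (-9 - 6)²/560)) = 421173/(26896 - (√((-15)² + 900))²/560) = 421173/(26896 - (√(225 + 900))²/560) = 421173/(26896 - (√1125)²/560) = 421173/(26896 - (15*√5)²/560) = 421173/(26896 - 1/560*1125) = 421173/(26896 - 225/112) = 421173/(3012127/112) = 421173*(112/3012127) = 2482704/158533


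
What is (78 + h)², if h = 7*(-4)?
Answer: 2500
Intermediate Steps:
h = -28
(78 + h)² = (78 - 28)² = 50² = 2500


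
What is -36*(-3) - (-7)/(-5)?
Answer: 533/5 ≈ 106.60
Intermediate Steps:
-36*(-3) - (-7)/(-5) = 108 - (-7)*(-1)/5 = 108 - 7*1/5 = 108 - 7/5 = 533/5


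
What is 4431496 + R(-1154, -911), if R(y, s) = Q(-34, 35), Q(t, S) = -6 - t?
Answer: 4431524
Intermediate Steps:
R(y, s) = 28 (R(y, s) = -6 - 1*(-34) = -6 + 34 = 28)
4431496 + R(-1154, -911) = 4431496 + 28 = 4431524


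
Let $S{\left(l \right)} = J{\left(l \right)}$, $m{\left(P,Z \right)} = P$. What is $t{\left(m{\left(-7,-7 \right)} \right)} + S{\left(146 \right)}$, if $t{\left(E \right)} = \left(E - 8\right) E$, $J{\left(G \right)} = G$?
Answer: $251$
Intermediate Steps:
$S{\left(l \right)} = l$
$t{\left(E \right)} = E \left(-8 + E\right)$ ($t{\left(E \right)} = \left(-8 + E\right) E = E \left(-8 + E\right)$)
$t{\left(m{\left(-7,-7 \right)} \right)} + S{\left(146 \right)} = - 7 \left(-8 - 7\right) + 146 = \left(-7\right) \left(-15\right) + 146 = 105 + 146 = 251$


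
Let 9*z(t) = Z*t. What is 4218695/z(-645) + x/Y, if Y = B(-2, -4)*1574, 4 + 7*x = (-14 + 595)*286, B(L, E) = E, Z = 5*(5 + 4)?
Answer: -18646219849/14213220 ≈ -1311.9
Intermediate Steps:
Z = 45 (Z = 5*9 = 45)
x = 166162/7 (x = -4/7 + ((-14 + 595)*286)/7 = -4/7 + (581*286)/7 = -4/7 + (⅐)*166166 = -4/7 + 23738 = 166162/7 ≈ 23737.)
z(t) = 5*t (z(t) = (45*t)/9 = 5*t)
Y = -6296 (Y = -4*1574 = -6296)
4218695/z(-645) + x/Y = 4218695/((5*(-645))) + (166162/7)/(-6296) = 4218695/(-3225) + (166162/7)*(-1/6296) = 4218695*(-1/3225) - 83081/22036 = -843739/645 - 83081/22036 = -18646219849/14213220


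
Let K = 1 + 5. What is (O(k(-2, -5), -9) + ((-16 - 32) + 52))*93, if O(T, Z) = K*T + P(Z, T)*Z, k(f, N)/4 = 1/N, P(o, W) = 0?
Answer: -372/5 ≈ -74.400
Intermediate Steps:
K = 6
k(f, N) = 4/N
O(T, Z) = 6*T (O(T, Z) = 6*T + 0*Z = 6*T + 0 = 6*T)
(O(k(-2, -5), -9) + ((-16 - 32) + 52))*93 = (6*(4/(-5)) + ((-16 - 32) + 52))*93 = (6*(4*(-1/5)) + (-48 + 52))*93 = (6*(-4/5) + 4)*93 = (-24/5 + 4)*93 = -4/5*93 = -372/5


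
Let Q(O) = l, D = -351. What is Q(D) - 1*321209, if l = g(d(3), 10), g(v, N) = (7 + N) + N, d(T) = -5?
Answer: -321182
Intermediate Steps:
g(v, N) = 7 + 2*N
l = 27 (l = 7 + 2*10 = 7 + 20 = 27)
Q(O) = 27
Q(D) - 1*321209 = 27 - 1*321209 = 27 - 321209 = -321182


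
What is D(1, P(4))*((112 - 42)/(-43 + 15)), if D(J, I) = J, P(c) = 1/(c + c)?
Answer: -5/2 ≈ -2.5000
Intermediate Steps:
P(c) = 1/(2*c)
D(1, P(4))*((112 - 42)/(-43 + 15)) = 1*((112 - 42)/(-43 + 15)) = 1*(70/(-28)) = 1*(70*(-1/28)) = 1*(-5/2) = -5/2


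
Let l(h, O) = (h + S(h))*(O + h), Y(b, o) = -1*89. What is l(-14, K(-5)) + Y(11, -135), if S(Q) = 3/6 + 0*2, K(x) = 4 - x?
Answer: -43/2 ≈ -21.500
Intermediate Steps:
S(Q) = ½ (S(Q) = 3*(⅙) + 0 = ½ + 0 = ½)
Y(b, o) = -89
l(h, O) = (½ + h)*(O + h) (l(h, O) = (h + ½)*(O + h) = (½ + h)*(O + h))
l(-14, K(-5)) + Y(11, -135) = ((-14)² + (4 - 1*(-5))/2 + (½)*(-14) + (4 - 1*(-5))*(-14)) - 89 = (196 + (4 + 5)/2 - 7 + (4 + 5)*(-14)) - 89 = (196 + (½)*9 - 7 + 9*(-14)) - 89 = (196 + 9/2 - 7 - 126) - 89 = 135/2 - 89 = -43/2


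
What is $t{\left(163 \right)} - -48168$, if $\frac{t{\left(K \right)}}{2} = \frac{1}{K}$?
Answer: $\frac{7851386}{163} \approx 48168.0$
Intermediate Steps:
$t{\left(K \right)} = \frac{2}{K}$
$t{\left(163 \right)} - -48168 = \frac{2}{163} - -48168 = 2 \cdot \frac{1}{163} + 48168 = \frac{2}{163} + 48168 = \frac{7851386}{163}$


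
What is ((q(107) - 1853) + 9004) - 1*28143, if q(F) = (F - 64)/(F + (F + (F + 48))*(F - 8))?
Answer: -546736597/26045 ≈ -20992.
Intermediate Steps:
q(F) = (-64 + F)/(F + (-8 + F)*(48 + 2*F)) (q(F) = (-64 + F)/(F + (F + (48 + F))*(-8 + F)) = (-64 + F)/(F + (48 + 2*F)*(-8 + F)) = (-64 + F)/(F + (-8 + F)*(48 + 2*F)))
((q(107) - 1853) + 9004) - 1*28143 = (((-64 + 107)/(-384 + 2*107**2 + 33*107) - 1853) + 9004) - 1*28143 = ((43/(-384 + 2*11449 + 3531) - 1853) + 9004) - 28143 = ((43/(-384 + 22898 + 3531) - 1853) + 9004) - 28143 = ((43/26045 - 1853) + 9004) - 28143 = (-48261342/26045 + 9004) - 28143 = 186247838/26045 - 28143 = -546736597/26045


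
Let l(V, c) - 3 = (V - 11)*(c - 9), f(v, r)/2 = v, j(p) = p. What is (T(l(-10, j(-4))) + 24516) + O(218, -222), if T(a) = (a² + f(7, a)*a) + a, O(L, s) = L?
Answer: 105050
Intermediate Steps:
f(v, r) = 2*v
l(V, c) = 3 + (-11 + V)*(-9 + c) (l(V, c) = 3 + (V - 11)*(c - 9) = 3 + (-11 + V)*(-9 + c))
T(a) = a² + 15*a (T(a) = (a² + (2*7)*a) + a = (a² + 14*a) + a = a² + 15*a)
(T(l(-10, j(-4))) + 24516) + O(218, -222) = ((102 - 11*(-4) - 9*(-10) - 10*(-4))*(15 + (102 - 11*(-4) - 9*(-10) - 10*(-4))) + 24516) + 218 = ((102 + 44 + 90 + 40)*(15 + (102 + 44 + 90 + 40)) + 24516) + 218 = (276*(15 + 276) + 24516) + 218 = (276*291 + 24516) + 218 = (80316 + 24516) + 218 = 104832 + 218 = 105050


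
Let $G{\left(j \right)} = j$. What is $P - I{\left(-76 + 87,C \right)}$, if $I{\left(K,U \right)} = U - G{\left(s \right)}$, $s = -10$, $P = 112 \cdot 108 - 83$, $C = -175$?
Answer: $12178$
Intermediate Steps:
$P = 12013$ ($P = 12096 - 83 = 12013$)
$I{\left(K,U \right)} = 10 + U$ ($I{\left(K,U \right)} = U - -10 = U + 10 = 10 + U$)
$P - I{\left(-76 + 87,C \right)} = 12013 - \left(10 - 175\right) = 12013 - -165 = 12013 + 165 = 12178$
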